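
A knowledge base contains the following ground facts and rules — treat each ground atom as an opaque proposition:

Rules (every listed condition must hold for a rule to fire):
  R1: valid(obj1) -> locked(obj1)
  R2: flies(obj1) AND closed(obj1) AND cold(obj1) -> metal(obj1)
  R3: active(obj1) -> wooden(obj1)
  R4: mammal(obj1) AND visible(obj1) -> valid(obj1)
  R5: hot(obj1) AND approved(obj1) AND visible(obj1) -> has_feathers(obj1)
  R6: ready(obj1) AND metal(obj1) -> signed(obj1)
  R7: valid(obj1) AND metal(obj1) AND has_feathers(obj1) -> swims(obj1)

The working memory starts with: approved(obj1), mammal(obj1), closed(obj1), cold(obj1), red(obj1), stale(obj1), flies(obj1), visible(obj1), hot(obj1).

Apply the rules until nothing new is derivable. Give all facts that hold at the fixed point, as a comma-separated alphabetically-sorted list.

approved(obj1), closed(obj1), cold(obj1), flies(obj1), has_feathers(obj1), hot(obj1), locked(obj1), mammal(obj1), metal(obj1), red(obj1), stale(obj1), swims(obj1), valid(obj1), visible(obj1)

[1] R2 [flies(obj1) AND closed(obj1) AND cold(obj1) -> metal(obj1)]; R4 [mammal(obj1) AND visible(obj1) -> valid(obj1)]; R5 [hot(obj1) AND approved(obj1) AND visible(obj1) -> has_feathers(obj1)]. ⇒ new: metal(obj1), valid(obj1), has_feathers(obj1).
[2] R1 [valid(obj1) -> locked(obj1)]; R7 [valid(obj1) AND metal(obj1) AND has_feathers(obj1) -> swims(obj1)]. ⇒ new: locked(obj1), swims(obj1).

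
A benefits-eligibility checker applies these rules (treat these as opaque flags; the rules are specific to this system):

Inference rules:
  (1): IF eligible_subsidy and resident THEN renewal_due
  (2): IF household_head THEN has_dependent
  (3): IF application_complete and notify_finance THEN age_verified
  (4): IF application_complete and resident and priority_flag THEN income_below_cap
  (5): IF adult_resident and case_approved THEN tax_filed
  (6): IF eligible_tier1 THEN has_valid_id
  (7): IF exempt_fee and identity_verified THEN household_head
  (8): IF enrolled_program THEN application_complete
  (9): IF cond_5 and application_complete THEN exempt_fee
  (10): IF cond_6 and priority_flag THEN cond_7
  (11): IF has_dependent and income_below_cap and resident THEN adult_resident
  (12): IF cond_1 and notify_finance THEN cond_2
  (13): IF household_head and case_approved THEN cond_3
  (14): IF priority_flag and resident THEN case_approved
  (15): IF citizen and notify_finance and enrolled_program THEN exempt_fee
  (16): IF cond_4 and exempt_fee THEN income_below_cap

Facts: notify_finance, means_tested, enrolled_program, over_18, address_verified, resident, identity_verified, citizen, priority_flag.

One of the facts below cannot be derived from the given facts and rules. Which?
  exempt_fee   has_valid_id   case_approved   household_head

has_valid_id

Round 1 — (8), (14), (15), derive application_complete, case_approved, exempt_fee.
Round 2 — (3), (4), (7), derive age_verified, income_below_cap, household_head.
Round 3 — (2), (13), derive has_dependent, cond_3.
Round 4 — (11), derive adult_resident.
Round 5 — (5), derive tax_filed.
Derived: household_head (round 2), case_approved (round 1), exempt_fee (round 1). has_valid_id never appears in any round.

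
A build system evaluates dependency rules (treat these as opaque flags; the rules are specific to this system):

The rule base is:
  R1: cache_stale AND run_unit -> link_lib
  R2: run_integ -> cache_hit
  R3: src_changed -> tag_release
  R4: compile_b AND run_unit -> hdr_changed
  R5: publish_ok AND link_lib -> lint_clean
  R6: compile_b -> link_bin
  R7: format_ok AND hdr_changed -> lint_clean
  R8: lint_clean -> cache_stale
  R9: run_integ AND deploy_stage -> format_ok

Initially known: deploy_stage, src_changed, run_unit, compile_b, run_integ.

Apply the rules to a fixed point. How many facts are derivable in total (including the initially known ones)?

Round 1: R2 [run_integ -> cache_hit]; R3 [src_changed -> tag_release]; R4 [compile_b AND run_unit -> hdr_changed]; R6 [compile_b -> link_bin]; R9 [run_integ AND deploy_stage -> format_ok]. New: cache_hit, tag_release, hdr_changed, link_bin, format_ok.
Round 2: R7 [format_ok AND hdr_changed -> lint_clean]. New: lint_clean.
Round 3: R8 [lint_clean -> cache_stale]. New: cache_stale.
Round 4: R1 [cache_stale AND run_unit -> link_lib]. New: link_lib.
Closure: {cache_hit, cache_stale, compile_b, deploy_stage, format_ok, hdr_changed, link_bin, link_lib, lint_clean, run_integ, run_unit, src_changed, tag_release} — 13 facts.

13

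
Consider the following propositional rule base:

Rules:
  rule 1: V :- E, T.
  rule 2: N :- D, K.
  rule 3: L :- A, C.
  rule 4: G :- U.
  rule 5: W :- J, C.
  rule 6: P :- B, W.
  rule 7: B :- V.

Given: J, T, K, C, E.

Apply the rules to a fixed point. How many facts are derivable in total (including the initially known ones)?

Round 1 — rule 1, rule 5, derive V, W.
Round 2 — rule 7, derive B.
Round 3 — rule 6, derive P.
Closure: {B, C, E, J, K, P, T, V, W} — 9 facts.

9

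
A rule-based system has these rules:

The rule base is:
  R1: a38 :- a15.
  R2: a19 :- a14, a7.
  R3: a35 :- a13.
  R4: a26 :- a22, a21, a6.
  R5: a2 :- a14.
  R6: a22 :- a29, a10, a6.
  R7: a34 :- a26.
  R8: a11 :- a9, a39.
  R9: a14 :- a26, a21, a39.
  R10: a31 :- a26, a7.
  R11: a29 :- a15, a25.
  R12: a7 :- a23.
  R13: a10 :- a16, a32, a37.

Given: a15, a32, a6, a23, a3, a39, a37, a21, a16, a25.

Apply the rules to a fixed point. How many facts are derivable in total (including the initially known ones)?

21

Round 1 — R1, R11, R12, R13, derive a38, a29, a7, a10.
Round 2 — R6, derive a22.
Round 3 — R4, derive a26.
Round 4 — R7, R9, R10, derive a34, a14, a31.
Round 5 — R2, R5, derive a19, a2.
Closure: {a10, a14, a15, a16, a19, a2, a21, a22, a23, a25, a26, a29, a3, a31, a32, a34, a37, a38, a39, a6, a7} — 21 facts.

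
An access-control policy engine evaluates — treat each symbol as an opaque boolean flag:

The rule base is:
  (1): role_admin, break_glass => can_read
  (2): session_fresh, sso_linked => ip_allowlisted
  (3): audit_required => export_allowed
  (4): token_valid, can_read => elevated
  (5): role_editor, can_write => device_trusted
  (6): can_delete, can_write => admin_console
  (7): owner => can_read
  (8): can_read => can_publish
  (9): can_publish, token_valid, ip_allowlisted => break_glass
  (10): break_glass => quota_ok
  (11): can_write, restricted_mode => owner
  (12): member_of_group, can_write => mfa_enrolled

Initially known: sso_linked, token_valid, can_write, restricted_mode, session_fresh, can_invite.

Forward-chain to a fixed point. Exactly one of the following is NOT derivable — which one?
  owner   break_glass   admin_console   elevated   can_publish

admin_console

Round 1 fires (2), (11), giving ip_allowlisted, owner.
Round 2 fires (7), giving can_read.
Round 3 fires (4), (8), giving elevated, can_publish.
Round 4 fires (9), giving break_glass.
Round 5 fires (10), giving quota_ok.
Derived: elevated (round 3), can_publish (round 3), owner (round 1), break_glass (round 4). admin_console never appears in any round.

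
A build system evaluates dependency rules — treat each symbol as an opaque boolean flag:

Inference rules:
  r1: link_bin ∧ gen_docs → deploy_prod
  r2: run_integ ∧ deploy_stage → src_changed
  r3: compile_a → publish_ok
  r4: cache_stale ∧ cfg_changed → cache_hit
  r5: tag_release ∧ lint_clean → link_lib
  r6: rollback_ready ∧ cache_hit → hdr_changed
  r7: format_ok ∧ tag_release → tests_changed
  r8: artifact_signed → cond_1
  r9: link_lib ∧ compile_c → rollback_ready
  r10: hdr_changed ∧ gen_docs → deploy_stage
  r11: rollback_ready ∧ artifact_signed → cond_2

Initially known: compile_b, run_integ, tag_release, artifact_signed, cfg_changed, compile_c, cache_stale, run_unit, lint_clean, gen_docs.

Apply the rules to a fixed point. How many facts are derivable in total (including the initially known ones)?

Round 1: r4 [cache_stale ∧ cfg_changed → cache_hit]; r5 [tag_release ∧ lint_clean → link_lib]; r8 [artifact_signed → cond_1]. New: cache_hit, link_lib, cond_1.
Round 2: r9 [link_lib ∧ compile_c → rollback_ready]. New: rollback_ready.
Round 3: r6 [rollback_ready ∧ cache_hit → hdr_changed]; r11 [rollback_ready ∧ artifact_signed → cond_2]. New: hdr_changed, cond_2.
Round 4: r10 [hdr_changed ∧ gen_docs → deploy_stage]. New: deploy_stage.
Round 5: r2 [run_integ ∧ deploy_stage → src_changed]. New: src_changed.
Closure: {artifact_signed, cache_hit, cache_stale, cfg_changed, compile_b, compile_c, cond_1, cond_2, deploy_stage, gen_docs, hdr_changed, link_lib, lint_clean, rollback_ready, run_integ, run_unit, src_changed, tag_release} — 18 facts.

18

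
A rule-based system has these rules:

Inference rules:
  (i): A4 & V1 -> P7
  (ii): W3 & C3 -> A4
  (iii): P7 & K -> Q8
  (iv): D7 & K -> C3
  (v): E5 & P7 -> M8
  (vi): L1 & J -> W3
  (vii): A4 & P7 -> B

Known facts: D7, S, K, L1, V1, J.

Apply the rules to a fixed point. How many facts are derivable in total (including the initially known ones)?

[1] (iv) [D7 & K -> C3]; (vi) [L1 & J -> W3]. ⇒ new: C3, W3.
[2] (ii) [W3 & C3 -> A4]. ⇒ new: A4.
[3] (i) [A4 & V1 -> P7]. ⇒ new: P7.
[4] (iii) [P7 & K -> Q8]; (vii) [A4 & P7 -> B]. ⇒ new: Q8, B.
Closure: {A4, B, C3, D7, J, K, L1, P7, Q8, S, V1, W3} — 12 facts.

12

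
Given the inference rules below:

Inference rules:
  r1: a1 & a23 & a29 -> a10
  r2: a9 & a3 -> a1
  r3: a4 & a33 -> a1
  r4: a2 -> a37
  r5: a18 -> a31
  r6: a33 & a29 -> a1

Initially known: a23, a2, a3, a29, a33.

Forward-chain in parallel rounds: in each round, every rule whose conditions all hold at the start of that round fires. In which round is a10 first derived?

2

Round 1: r4 [a2 -> a37]; r6 [a33 & a29 -> a1]. Adds a37, a1.
Round 2: r1 [a1 & a23 & a29 -> a10]. Adds a10.
a10 first appears in round 2.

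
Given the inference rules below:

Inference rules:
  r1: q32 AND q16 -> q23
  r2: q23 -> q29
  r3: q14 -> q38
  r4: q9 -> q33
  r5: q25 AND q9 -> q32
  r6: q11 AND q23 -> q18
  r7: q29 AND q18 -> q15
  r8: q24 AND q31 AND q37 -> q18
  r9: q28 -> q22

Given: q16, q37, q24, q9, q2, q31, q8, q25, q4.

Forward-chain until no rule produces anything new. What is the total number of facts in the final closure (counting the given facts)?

[1] r4 [q9 -> q33]; r5 [q25 AND q9 -> q32]; r8 [q24 AND q31 AND q37 -> q18]. ⇒ new: q33, q32, q18.
[2] r1 [q32 AND q16 -> q23]. ⇒ new: q23.
[3] r2 [q23 -> q29]. ⇒ new: q29.
[4] r7 [q29 AND q18 -> q15]. ⇒ new: q15.
Closure: {q15, q16, q18, q2, q23, q24, q25, q29, q31, q32, q33, q37, q4, q8, q9} — 15 facts.

15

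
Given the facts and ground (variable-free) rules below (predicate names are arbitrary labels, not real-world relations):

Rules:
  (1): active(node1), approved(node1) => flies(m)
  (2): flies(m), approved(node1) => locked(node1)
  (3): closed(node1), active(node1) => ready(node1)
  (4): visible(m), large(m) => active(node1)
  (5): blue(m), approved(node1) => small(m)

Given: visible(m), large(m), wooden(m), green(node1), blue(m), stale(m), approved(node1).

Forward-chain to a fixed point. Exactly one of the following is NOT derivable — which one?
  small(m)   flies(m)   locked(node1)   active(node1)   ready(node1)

ready(node1)

Round 1 — (4), (5), derive active(node1), small(m).
Round 2 — (1), derive flies(m).
Round 3 — (2), derive locked(node1).
Derived: flies(m) (round 2), locked(node1) (round 3), active(node1) (round 1), small(m) (round 1). ready(node1) never appears in any round.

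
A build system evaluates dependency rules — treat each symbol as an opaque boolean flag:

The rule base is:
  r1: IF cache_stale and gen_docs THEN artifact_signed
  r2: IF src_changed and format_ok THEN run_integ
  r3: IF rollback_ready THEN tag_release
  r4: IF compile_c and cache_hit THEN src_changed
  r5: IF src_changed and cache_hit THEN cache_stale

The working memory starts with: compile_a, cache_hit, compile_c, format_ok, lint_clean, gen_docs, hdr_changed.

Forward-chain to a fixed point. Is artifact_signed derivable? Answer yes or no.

yes

Round 1 — r4, derive src_changed.
Round 2 — r2, r5, derive run_integ, cache_stale.
Round 3 — r1, derive artifact_signed.
artifact_signed appears in round 3, so it is derivable.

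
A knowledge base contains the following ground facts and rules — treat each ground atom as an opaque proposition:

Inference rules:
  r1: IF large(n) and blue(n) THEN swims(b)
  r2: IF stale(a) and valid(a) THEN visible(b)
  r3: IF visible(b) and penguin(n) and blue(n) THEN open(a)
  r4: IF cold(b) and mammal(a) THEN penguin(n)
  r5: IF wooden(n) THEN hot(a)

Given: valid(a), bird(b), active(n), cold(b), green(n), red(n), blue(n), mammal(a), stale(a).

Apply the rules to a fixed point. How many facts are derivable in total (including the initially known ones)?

Round 1 fires r2, r4, giving visible(b), penguin(n).
Round 2 fires r3, giving open(a).
Closure: {active(n), bird(b), blue(n), cold(b), green(n), mammal(a), open(a), penguin(n), red(n), stale(a), valid(a), visible(b)} — 12 facts.

12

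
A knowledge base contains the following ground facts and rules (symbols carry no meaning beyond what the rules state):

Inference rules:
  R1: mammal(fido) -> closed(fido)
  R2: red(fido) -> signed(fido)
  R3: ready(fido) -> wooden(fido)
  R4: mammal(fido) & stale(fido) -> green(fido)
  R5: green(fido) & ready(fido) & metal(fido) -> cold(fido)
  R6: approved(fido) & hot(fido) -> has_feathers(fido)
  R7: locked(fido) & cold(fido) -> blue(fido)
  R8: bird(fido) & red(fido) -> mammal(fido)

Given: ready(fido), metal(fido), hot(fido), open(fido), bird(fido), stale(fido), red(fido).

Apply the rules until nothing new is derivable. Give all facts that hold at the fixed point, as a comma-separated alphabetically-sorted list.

Round 1 — R2, R3, R8, derive signed(fido), wooden(fido), mammal(fido).
Round 2 — R1, R4, derive closed(fido), green(fido).
Round 3 — R5, derive cold(fido).

bird(fido), closed(fido), cold(fido), green(fido), hot(fido), mammal(fido), metal(fido), open(fido), ready(fido), red(fido), signed(fido), stale(fido), wooden(fido)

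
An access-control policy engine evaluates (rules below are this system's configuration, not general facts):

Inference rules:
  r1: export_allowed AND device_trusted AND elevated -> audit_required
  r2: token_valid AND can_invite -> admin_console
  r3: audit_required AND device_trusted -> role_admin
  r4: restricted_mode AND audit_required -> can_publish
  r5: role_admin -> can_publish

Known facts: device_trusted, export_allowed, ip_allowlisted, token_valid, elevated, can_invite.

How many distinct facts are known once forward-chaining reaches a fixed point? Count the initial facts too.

Round 1 fires r1, r2, giving audit_required, admin_console.
Round 2 fires r3, giving role_admin.
Round 3 fires r5, giving can_publish.
Closure: {admin_console, audit_required, can_invite, can_publish, device_trusted, elevated, export_allowed, ip_allowlisted, role_admin, token_valid} — 10 facts.

10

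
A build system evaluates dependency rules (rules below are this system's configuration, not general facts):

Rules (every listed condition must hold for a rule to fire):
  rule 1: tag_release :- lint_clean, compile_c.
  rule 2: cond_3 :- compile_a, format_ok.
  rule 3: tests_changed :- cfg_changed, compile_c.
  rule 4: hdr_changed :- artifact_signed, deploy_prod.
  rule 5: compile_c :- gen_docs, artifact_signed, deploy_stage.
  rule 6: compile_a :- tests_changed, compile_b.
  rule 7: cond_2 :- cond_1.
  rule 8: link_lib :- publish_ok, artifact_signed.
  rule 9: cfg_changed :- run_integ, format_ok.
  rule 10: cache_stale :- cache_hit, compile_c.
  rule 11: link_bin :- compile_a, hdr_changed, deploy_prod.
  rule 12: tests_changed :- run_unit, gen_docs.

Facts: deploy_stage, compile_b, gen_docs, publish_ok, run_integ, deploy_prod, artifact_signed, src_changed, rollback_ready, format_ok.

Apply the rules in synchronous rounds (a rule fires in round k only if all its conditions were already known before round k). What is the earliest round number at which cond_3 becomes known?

4

Round 1: rule 4 [hdr_changed :- artifact_signed, deploy_prod.]; rule 5 [compile_c :- gen_docs, artifact_signed, deploy_stage.]; rule 8 [link_lib :- publish_ok, artifact_signed.]; rule 9 [cfg_changed :- run_integ, format_ok.]. New: hdr_changed, compile_c, link_lib, cfg_changed.
Round 2: rule 3 [tests_changed :- cfg_changed, compile_c.]. New: tests_changed.
Round 3: rule 6 [compile_a :- tests_changed, compile_b.]. New: compile_a.
Round 4: rule 2 [cond_3 :- compile_a, format_ok.]; rule 11 [link_bin :- compile_a, hdr_changed, deploy_prod.]. New: cond_3, link_bin.
cond_3 first appears in round 4.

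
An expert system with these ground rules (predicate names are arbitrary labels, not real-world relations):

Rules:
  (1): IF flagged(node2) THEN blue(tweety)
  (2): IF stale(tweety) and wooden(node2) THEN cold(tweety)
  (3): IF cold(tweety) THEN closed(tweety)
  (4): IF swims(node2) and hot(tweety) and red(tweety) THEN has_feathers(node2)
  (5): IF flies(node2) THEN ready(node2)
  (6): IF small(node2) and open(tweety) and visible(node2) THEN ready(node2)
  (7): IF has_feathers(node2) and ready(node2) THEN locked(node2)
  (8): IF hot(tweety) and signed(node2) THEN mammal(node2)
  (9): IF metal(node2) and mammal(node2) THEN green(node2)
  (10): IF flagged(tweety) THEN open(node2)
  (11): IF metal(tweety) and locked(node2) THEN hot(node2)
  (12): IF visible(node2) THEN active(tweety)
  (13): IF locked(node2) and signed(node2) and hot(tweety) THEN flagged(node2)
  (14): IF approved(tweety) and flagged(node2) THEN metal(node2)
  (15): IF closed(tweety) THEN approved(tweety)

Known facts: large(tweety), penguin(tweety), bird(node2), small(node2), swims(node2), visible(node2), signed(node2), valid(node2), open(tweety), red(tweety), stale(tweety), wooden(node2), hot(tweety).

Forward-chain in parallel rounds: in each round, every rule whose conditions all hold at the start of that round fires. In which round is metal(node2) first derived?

Round 1: (2) [IF stale(tweety) and wooden(node2) THEN cold(tweety)]; (4) [IF swims(node2) and hot(tweety) and red(tweety) THEN has_feathers(node2)]; (6) [IF small(node2) and open(tweety) and visible(node2) THEN ready(node2)]; (8) [IF hot(tweety) and signed(node2) THEN mammal(node2)]; (12) [IF visible(node2) THEN active(tweety)]. New: cold(tweety), has_feathers(node2), ready(node2), mammal(node2), active(tweety).
Round 2: (3) [IF cold(tweety) THEN closed(tweety)]; (7) [IF has_feathers(node2) and ready(node2) THEN locked(node2)]. New: closed(tweety), locked(node2).
Round 3: (13) [IF locked(node2) and signed(node2) and hot(tweety) THEN flagged(node2)]; (15) [IF closed(tweety) THEN approved(tweety)]. New: flagged(node2), approved(tweety).
Round 4: (1) [IF flagged(node2) THEN blue(tweety)]; (14) [IF approved(tweety) and flagged(node2) THEN metal(node2)]. New: blue(tweety), metal(node2).
metal(node2) first appears in round 4.

4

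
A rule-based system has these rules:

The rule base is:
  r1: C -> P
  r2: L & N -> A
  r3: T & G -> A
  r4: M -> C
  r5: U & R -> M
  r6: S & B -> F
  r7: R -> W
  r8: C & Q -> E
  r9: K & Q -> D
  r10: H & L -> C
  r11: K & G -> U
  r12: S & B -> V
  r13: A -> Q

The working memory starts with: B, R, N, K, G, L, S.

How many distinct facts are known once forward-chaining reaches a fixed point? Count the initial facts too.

18

Round 1: r2 [L & N -> A]; r6 [S & B -> F]; r7 [R -> W]; r11 [K & G -> U]; r12 [S & B -> V]. Adds A, F, W, U, V.
Round 2: r5 [U & R -> M]; r13 [A -> Q]. Adds M, Q.
Round 3: r4 [M -> C]; r9 [K & Q -> D]. Adds C, D.
Round 4: r1 [C -> P]; r8 [C & Q -> E]. Adds P, E.
Closure: {A, B, C, D, E, F, G, K, L, M, N, P, Q, R, S, U, V, W} — 18 facts.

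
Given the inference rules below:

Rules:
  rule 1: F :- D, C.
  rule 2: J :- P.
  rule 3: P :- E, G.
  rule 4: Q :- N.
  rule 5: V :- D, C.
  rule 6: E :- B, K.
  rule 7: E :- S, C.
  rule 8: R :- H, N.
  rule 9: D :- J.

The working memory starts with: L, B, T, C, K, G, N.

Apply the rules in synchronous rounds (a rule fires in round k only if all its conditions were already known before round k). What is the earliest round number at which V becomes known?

5

[1] rule 4 [Q :- N.]; rule 6 [E :- B, K.]. ⇒ new: Q, E.
[2] rule 3 [P :- E, G.]. ⇒ new: P.
[3] rule 2 [J :- P.]. ⇒ new: J.
[4] rule 9 [D :- J.]. ⇒ new: D.
[5] rule 1 [F :- D, C.]; rule 5 [V :- D, C.]. ⇒ new: F, V.
V first appears in round 5.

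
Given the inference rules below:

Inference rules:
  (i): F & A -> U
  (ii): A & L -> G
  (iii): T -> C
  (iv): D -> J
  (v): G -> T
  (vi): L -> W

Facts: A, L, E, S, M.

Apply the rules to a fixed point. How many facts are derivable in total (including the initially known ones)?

Round 1 — (ii), (vi), derive G, W.
Round 2 — (v), derive T.
Round 3 — (iii), derive C.
Closure: {A, C, E, G, L, M, S, T, W} — 9 facts.

9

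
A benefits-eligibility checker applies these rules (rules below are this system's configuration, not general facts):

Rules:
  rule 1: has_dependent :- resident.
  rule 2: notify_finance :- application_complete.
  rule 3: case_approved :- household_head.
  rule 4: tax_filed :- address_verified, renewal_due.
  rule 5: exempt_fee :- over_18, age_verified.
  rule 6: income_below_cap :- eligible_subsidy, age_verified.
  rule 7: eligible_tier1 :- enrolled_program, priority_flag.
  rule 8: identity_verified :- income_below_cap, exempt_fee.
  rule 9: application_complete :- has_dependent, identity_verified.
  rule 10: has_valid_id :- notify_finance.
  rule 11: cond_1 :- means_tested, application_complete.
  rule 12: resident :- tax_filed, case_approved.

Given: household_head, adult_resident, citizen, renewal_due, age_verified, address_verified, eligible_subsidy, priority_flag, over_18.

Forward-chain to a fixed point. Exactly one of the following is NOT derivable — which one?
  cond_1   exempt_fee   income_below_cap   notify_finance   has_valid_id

cond_1

Round 1: rule 3 [case_approved :- household_head.]; rule 4 [tax_filed :- address_verified, renewal_due.]; rule 5 [exempt_fee :- over_18, age_verified.]; rule 6 [income_below_cap :- eligible_subsidy, age_verified.]. New: case_approved, tax_filed, exempt_fee, income_below_cap.
Round 2: rule 8 [identity_verified :- income_below_cap, exempt_fee.]; rule 12 [resident :- tax_filed, case_approved.]. New: identity_verified, resident.
Round 3: rule 1 [has_dependent :- resident.]. New: has_dependent.
Round 4: rule 9 [application_complete :- has_dependent, identity_verified.]. New: application_complete.
Round 5: rule 2 [notify_finance :- application_complete.]. New: notify_finance.
Round 6: rule 10 [has_valid_id :- notify_finance.]. New: has_valid_id.
Derived: notify_finance (round 5), income_below_cap (round 1), exempt_fee (round 1), has_valid_id (round 6). cond_1 never appears in any round.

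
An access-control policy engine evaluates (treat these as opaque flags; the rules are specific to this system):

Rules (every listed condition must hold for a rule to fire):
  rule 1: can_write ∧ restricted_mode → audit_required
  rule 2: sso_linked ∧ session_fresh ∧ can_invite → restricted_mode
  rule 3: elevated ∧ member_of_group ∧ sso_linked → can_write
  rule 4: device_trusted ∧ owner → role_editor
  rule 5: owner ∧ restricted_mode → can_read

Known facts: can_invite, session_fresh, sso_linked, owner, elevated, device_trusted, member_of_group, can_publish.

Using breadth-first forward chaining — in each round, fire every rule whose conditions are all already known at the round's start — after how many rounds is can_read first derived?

Round 1: rule 2 [sso_linked ∧ session_fresh ∧ can_invite → restricted_mode]; rule 3 [elevated ∧ member_of_group ∧ sso_linked → can_write]; rule 4 [device_trusted ∧ owner → role_editor]. New: restricted_mode, can_write, role_editor.
Round 2: rule 1 [can_write ∧ restricted_mode → audit_required]; rule 5 [owner ∧ restricted_mode → can_read]. New: audit_required, can_read.
can_read first appears in round 2.

2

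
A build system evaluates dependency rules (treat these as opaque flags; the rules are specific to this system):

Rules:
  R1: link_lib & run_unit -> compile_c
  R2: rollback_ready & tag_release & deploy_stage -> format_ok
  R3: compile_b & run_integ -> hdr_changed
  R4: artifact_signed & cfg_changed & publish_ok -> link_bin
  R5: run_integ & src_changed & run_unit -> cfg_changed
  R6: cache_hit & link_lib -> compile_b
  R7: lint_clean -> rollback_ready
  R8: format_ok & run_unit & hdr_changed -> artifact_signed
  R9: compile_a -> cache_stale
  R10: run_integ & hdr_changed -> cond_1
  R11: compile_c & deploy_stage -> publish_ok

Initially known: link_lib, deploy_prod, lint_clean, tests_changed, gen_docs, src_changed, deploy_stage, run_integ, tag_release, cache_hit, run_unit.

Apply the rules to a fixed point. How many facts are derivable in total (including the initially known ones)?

21

Round 1: R1 [link_lib & run_unit -> compile_c]; R5 [run_integ & src_changed & run_unit -> cfg_changed]; R6 [cache_hit & link_lib -> compile_b]; R7 [lint_clean -> rollback_ready]. New: compile_c, cfg_changed, compile_b, rollback_ready.
Round 2: R2 [rollback_ready & tag_release & deploy_stage -> format_ok]; R3 [compile_b & run_integ -> hdr_changed]; R11 [compile_c & deploy_stage -> publish_ok]. New: format_ok, hdr_changed, publish_ok.
Round 3: R8 [format_ok & run_unit & hdr_changed -> artifact_signed]; R10 [run_integ & hdr_changed -> cond_1]. New: artifact_signed, cond_1.
Round 4: R4 [artifact_signed & cfg_changed & publish_ok -> link_bin]. New: link_bin.
Closure: {artifact_signed, cache_hit, cfg_changed, compile_b, compile_c, cond_1, deploy_prod, deploy_stage, format_ok, gen_docs, hdr_changed, link_bin, link_lib, lint_clean, publish_ok, rollback_ready, run_integ, run_unit, src_changed, tag_release, tests_changed} — 21 facts.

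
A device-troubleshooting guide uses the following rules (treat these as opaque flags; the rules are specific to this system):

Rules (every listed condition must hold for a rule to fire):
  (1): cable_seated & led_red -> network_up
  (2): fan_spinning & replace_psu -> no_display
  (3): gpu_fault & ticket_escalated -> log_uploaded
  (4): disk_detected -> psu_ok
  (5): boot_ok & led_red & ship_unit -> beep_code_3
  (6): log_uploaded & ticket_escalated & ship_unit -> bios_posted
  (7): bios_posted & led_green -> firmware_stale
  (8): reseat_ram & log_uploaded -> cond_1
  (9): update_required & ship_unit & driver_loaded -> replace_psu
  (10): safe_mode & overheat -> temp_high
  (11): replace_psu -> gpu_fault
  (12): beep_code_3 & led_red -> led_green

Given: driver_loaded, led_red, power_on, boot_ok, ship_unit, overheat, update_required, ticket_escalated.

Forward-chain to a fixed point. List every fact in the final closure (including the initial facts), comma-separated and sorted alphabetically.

beep_code_3, bios_posted, boot_ok, driver_loaded, firmware_stale, gpu_fault, led_green, led_red, log_uploaded, overheat, power_on, replace_psu, ship_unit, ticket_escalated, update_required

Round 1 — (5), (9), derive beep_code_3, replace_psu.
Round 2 — (11), (12), derive gpu_fault, led_green.
Round 3 — (3), derive log_uploaded.
Round 4 — (6), derive bios_posted.
Round 5 — (7), derive firmware_stale.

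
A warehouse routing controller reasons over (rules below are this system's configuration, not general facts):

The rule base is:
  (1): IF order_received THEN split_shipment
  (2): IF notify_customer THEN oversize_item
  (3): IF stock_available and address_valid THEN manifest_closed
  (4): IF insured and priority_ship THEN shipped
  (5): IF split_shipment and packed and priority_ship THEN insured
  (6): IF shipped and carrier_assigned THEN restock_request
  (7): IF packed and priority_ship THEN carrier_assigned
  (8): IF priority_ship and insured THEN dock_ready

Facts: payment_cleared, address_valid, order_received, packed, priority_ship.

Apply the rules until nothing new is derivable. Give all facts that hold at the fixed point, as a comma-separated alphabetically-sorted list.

Round 1 — (1), (7), derive split_shipment, carrier_assigned.
Round 2 — (5), derive insured.
Round 3 — (4), (8), derive shipped, dock_ready.
Round 4 — (6), derive restock_request.

address_valid, carrier_assigned, dock_ready, insured, order_received, packed, payment_cleared, priority_ship, restock_request, shipped, split_shipment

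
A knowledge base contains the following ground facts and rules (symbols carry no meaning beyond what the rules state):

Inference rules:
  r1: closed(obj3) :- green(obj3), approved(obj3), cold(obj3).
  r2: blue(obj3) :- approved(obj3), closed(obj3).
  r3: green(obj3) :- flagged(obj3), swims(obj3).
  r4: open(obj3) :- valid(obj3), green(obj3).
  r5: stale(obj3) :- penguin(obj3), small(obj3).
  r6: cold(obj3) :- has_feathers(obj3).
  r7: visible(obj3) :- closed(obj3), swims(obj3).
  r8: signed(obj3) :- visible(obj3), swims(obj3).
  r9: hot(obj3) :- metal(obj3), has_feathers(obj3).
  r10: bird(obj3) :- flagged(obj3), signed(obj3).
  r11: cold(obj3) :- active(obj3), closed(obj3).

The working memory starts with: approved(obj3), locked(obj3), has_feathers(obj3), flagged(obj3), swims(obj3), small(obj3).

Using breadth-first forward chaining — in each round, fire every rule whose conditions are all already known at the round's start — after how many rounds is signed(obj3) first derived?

4

Round 1: r3 [green(obj3) :- flagged(obj3), swims(obj3).]; r6 [cold(obj3) :- has_feathers(obj3).]. Adds green(obj3), cold(obj3).
Round 2: r1 [closed(obj3) :- green(obj3), approved(obj3), cold(obj3).]. Adds closed(obj3).
Round 3: r2 [blue(obj3) :- approved(obj3), closed(obj3).]; r7 [visible(obj3) :- closed(obj3), swims(obj3).]. Adds blue(obj3), visible(obj3).
Round 4: r8 [signed(obj3) :- visible(obj3), swims(obj3).]. Adds signed(obj3).
signed(obj3) first appears in round 4.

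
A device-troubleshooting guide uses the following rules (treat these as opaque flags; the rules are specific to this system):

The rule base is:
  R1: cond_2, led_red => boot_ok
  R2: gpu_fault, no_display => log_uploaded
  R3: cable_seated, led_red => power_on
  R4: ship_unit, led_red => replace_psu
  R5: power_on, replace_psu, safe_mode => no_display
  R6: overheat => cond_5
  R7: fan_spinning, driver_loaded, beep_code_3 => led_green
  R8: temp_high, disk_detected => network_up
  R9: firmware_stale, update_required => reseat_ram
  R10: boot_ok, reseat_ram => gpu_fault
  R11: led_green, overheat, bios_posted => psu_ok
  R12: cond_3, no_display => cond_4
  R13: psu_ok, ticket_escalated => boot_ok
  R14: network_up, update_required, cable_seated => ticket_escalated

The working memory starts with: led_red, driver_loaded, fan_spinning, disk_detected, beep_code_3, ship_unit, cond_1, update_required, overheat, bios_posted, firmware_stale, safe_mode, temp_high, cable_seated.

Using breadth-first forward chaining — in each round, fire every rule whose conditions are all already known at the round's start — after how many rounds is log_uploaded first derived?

Round 1: R3 [cable_seated, led_red => power_on]; R4 [ship_unit, led_red => replace_psu]; R6 [overheat => cond_5]; R7 [fan_spinning, driver_loaded, beep_code_3 => led_green]; R8 [temp_high, disk_detected => network_up]; R9 [firmware_stale, update_required => reseat_ram]. Adds power_on, replace_psu, cond_5, led_green, network_up, reseat_ram.
Round 2: R5 [power_on, replace_psu, safe_mode => no_display]; R11 [led_green, overheat, bios_posted => psu_ok]; R14 [network_up, update_required, cable_seated => ticket_escalated]. Adds no_display, psu_ok, ticket_escalated.
Round 3: R13 [psu_ok, ticket_escalated => boot_ok]. Adds boot_ok.
Round 4: R10 [boot_ok, reseat_ram => gpu_fault]. Adds gpu_fault.
Round 5: R2 [gpu_fault, no_display => log_uploaded]. Adds log_uploaded.
log_uploaded first appears in round 5.

5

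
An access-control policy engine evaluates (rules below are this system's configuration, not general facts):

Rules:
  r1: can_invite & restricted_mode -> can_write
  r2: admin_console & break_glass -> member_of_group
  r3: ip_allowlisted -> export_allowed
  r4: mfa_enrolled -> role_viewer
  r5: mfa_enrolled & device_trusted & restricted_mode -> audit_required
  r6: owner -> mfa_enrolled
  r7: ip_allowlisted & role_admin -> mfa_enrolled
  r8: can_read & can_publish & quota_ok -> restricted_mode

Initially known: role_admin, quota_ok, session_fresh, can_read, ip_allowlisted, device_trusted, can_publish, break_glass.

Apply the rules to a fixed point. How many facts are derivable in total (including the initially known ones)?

13

Round 1: r3 [ip_allowlisted -> export_allowed]; r7 [ip_allowlisted & role_admin -> mfa_enrolled]; r8 [can_read & can_publish & quota_ok -> restricted_mode]. Adds export_allowed, mfa_enrolled, restricted_mode.
Round 2: r4 [mfa_enrolled -> role_viewer]; r5 [mfa_enrolled & device_trusted & restricted_mode -> audit_required]. Adds role_viewer, audit_required.
Closure: {audit_required, break_glass, can_publish, can_read, device_trusted, export_allowed, ip_allowlisted, mfa_enrolled, quota_ok, restricted_mode, role_admin, role_viewer, session_fresh} — 13 facts.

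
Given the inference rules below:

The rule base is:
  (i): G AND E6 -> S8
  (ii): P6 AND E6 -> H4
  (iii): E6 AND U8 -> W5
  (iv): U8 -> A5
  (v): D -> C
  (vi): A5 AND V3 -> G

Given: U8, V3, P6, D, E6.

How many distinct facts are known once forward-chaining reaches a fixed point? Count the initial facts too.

11

[1] (ii) [P6 AND E6 -> H4]; (iii) [E6 AND U8 -> W5]; (iv) [U8 -> A5]; (v) [D -> C]. ⇒ new: H4, W5, A5, C.
[2] (vi) [A5 AND V3 -> G]. ⇒ new: G.
[3] (i) [G AND E6 -> S8]. ⇒ new: S8.
Closure: {A5, C, D, E6, G, H4, P6, S8, U8, V3, W5} — 11 facts.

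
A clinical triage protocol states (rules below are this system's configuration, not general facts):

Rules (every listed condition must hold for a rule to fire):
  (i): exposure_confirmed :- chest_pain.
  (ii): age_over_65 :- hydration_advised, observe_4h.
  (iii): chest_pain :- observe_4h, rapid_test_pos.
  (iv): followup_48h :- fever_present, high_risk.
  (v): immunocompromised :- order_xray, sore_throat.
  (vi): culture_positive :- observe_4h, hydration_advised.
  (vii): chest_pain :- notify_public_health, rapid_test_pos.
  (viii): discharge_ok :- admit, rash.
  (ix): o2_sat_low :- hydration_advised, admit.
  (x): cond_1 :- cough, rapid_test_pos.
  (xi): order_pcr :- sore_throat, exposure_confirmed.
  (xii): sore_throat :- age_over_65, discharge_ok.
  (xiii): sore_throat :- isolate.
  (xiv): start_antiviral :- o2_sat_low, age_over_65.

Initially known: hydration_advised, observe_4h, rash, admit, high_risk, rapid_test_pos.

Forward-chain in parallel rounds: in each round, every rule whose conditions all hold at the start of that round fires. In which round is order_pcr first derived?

3

Round 1: (ii) [age_over_65 :- hydration_advised, observe_4h.]; (iii) [chest_pain :- observe_4h, rapid_test_pos.]; (vi) [culture_positive :- observe_4h, hydration_advised.]; (viii) [discharge_ok :- admit, rash.]; (ix) [o2_sat_low :- hydration_advised, admit.]. Adds age_over_65, chest_pain, culture_positive, discharge_ok, o2_sat_low.
Round 2: (i) [exposure_confirmed :- chest_pain.]; (xii) [sore_throat :- age_over_65, discharge_ok.]; (xiv) [start_antiviral :- o2_sat_low, age_over_65.]. Adds exposure_confirmed, sore_throat, start_antiviral.
Round 3: (xi) [order_pcr :- sore_throat, exposure_confirmed.]. Adds order_pcr.
order_pcr first appears in round 3.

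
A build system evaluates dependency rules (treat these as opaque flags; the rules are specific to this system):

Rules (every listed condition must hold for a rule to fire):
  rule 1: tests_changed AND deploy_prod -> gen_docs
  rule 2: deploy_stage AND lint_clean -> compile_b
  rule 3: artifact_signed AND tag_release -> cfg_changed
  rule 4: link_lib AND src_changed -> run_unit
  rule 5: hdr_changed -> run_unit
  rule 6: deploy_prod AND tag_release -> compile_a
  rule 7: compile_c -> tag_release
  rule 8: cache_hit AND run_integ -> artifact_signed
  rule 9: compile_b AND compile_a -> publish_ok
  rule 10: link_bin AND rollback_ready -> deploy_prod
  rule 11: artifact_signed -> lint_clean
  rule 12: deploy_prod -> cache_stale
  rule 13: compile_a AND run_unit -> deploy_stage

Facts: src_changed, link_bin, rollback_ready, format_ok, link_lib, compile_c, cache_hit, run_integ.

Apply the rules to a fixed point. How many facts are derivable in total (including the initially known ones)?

19

[1] rule 4 [link_lib AND src_changed -> run_unit]; rule 7 [compile_c -> tag_release]; rule 8 [cache_hit AND run_integ -> artifact_signed]; rule 10 [link_bin AND rollback_ready -> deploy_prod]. ⇒ new: run_unit, tag_release, artifact_signed, deploy_prod.
[2] rule 3 [artifact_signed AND tag_release -> cfg_changed]; rule 6 [deploy_prod AND tag_release -> compile_a]; rule 11 [artifact_signed -> lint_clean]; rule 12 [deploy_prod -> cache_stale]. ⇒ new: cfg_changed, compile_a, lint_clean, cache_stale.
[3] rule 13 [compile_a AND run_unit -> deploy_stage]. ⇒ new: deploy_stage.
[4] rule 2 [deploy_stage AND lint_clean -> compile_b]. ⇒ new: compile_b.
[5] rule 9 [compile_b AND compile_a -> publish_ok]. ⇒ new: publish_ok.
Closure: {artifact_signed, cache_hit, cache_stale, cfg_changed, compile_a, compile_b, compile_c, deploy_prod, deploy_stage, format_ok, link_bin, link_lib, lint_clean, publish_ok, rollback_ready, run_integ, run_unit, src_changed, tag_release} — 19 facts.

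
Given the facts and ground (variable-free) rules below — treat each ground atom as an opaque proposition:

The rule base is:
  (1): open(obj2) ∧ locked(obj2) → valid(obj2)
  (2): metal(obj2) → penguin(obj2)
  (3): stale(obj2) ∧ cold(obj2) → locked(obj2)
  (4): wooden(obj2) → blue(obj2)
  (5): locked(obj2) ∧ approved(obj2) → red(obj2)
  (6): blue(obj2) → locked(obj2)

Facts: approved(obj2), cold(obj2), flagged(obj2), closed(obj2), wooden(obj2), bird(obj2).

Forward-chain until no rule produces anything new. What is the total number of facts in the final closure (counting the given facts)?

Round 1: (4) [wooden(obj2) → blue(obj2)]. New: blue(obj2).
Round 2: (6) [blue(obj2) → locked(obj2)]. New: locked(obj2).
Round 3: (5) [locked(obj2) ∧ approved(obj2) → red(obj2)]. New: red(obj2).
Closure: {approved(obj2), bird(obj2), blue(obj2), closed(obj2), cold(obj2), flagged(obj2), locked(obj2), red(obj2), wooden(obj2)} — 9 facts.

9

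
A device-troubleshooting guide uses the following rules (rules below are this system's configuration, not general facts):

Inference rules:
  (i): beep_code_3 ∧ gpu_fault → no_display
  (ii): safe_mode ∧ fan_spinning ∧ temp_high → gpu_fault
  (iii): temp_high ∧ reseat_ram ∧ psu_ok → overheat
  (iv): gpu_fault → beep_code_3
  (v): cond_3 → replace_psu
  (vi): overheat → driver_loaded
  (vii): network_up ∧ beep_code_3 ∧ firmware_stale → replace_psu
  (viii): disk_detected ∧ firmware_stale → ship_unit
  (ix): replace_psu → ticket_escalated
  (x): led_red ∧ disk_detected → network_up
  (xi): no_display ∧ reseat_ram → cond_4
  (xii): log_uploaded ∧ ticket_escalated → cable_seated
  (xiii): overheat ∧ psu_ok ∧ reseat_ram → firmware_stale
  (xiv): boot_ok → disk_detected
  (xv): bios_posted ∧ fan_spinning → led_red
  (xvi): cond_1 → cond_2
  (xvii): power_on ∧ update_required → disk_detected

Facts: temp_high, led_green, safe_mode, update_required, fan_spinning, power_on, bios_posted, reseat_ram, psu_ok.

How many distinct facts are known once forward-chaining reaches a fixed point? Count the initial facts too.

22

Round 1 fires (ii), (iii), (xv), (xvii), giving gpu_fault, overheat, led_red, disk_detected.
Round 2 fires (iv), (vi), (x), (xiii), giving beep_code_3, driver_loaded, network_up, firmware_stale.
Round 3 fires (i), (vii), (viii), giving no_display, replace_psu, ship_unit.
Round 4 fires (ix), (xi), giving ticket_escalated, cond_4.
Closure: {beep_code_3, bios_posted, cond_4, disk_detected, driver_loaded, fan_spinning, firmware_stale, gpu_fault, led_green, led_red, network_up, no_display, overheat, power_on, psu_ok, replace_psu, reseat_ram, safe_mode, ship_unit, temp_high, ticket_escalated, update_required} — 22 facts.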